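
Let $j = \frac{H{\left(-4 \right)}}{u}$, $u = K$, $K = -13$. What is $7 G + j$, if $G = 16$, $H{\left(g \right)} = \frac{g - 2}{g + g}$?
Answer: $\frac{5821}{52} \approx 111.94$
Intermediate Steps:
$H{\left(g \right)} = \frac{-2 + g}{2 g}$
$u = -13$
$j = - \frac{3}{52}$ ($j = \frac{\frac{1}{2} \frac{1}{-4} \left(-2 - 4\right)}{-13} = \frac{1}{2} \left(- \frac{1}{4}\right) \left(-6\right) \left(- \frac{1}{13}\right) = \frac{3}{4} \left(- \frac{1}{13}\right) = - \frac{3}{52} \approx -0.057692$)
$7 G + j = 7 \cdot 16 - \frac{3}{52} = 112 - \frac{3}{52} = \frac{5821}{52}$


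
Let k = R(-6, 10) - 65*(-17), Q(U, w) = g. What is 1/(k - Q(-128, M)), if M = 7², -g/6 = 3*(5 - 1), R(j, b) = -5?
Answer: 1/1172 ≈ 0.00085324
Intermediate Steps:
g = -72 (g = -18*(5 - 1) = -18*4 = -6*12 = -72)
M = 49
Q(U, w) = -72
k = 1100 (k = -5 - 65*(-17) = -5 + 1105 = 1100)
1/(k - Q(-128, M)) = 1/(1100 - 1*(-72)) = 1/(1100 + 72) = 1/1172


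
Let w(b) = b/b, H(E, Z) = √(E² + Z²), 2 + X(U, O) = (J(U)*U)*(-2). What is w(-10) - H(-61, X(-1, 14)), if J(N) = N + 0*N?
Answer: 1 - √3737 ≈ -60.131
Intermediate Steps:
J(N) = N (J(N) = N + 0 = N)
X(U, O) = -2 - 2*U² (X(U, O) = -2 + (U*U)*(-2) = -2 + U²*(-2) = -2 - 2*U²)
w(b) = 1
w(-10) - H(-61, X(-1, 14)) = 1 - √((-61)² + (-2 - 2*(-1)²)²) = 1 - √(3721 + (-2 - 2*1)²) = 1 - √(3721 + (-2 - 2)²) = 1 - √(3721 + (-4)²) = 1 - √(3721 + 16) = 1 - √3737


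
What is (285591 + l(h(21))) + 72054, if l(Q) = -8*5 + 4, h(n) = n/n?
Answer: 357609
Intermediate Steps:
h(n) = 1
l(Q) = -36 (l(Q) = -40 + 4 = -36)
(285591 + l(h(21))) + 72054 = (285591 - 36) + 72054 = 285555 + 72054 = 357609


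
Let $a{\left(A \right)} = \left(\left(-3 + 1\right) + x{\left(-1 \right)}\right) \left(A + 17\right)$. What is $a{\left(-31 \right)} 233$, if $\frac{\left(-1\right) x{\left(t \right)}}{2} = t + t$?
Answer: $-6524$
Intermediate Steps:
$x{\left(t \right)} = - 4 t$ ($x{\left(t \right)} = - 2 \left(t + t\right) = - 2 \cdot 2 t = - 4 t$)
$a{\left(A \right)} = 34 + 2 A$ ($a{\left(A \right)} = \left(\left(-3 + 1\right) - -4\right) \left(A + 17\right) = \left(-2 + 4\right) \left(17 + A\right) = 2 \left(17 + A\right) = 34 + 2 A$)
$a{\left(-31 \right)} 233 = \left(34 + 2 \left(-31\right)\right) 233 = \left(34 - 62\right) 233 = \left(-28\right) 233 = -6524$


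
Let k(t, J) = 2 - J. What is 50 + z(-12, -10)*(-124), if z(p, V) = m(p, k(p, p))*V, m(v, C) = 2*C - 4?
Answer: 29810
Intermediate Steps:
m(v, C) = -4 + 2*C
z(p, V) = -2*V*p (z(p, V) = (-4 + 2*(2 - p))*V = (-4 + (4 - 2*p))*V = (-2*p)*V = -2*V*p)
50 + z(-12, -10)*(-124) = 50 - 2*(-10)*(-12)*(-124) = 50 - 240*(-124) = 50 + 29760 = 29810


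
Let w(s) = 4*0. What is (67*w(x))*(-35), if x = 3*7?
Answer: 0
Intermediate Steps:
x = 21
w(s) = 0
(67*w(x))*(-35) = (67*0)*(-35) = 0*(-35) = 0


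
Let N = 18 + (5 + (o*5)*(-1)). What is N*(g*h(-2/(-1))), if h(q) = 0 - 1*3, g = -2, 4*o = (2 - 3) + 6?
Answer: 201/2 ≈ 100.50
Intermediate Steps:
o = 5/4 (o = ((2 - 3) + 6)/4 = (-1 + 6)/4 = (¼)*5 = 5/4 ≈ 1.2500)
h(q) = -3 (h(q) = 0 - 3 = -3)
N = 67/4 (N = 18 + (5 + ((5/4)*5)*(-1)) = 18 + (5 + (25/4)*(-1)) = 18 + (5 - 25/4) = 18 - 5/4 = 67/4 ≈ 16.750)
N*(g*h(-2/(-1))) = 67*(-2*(-3))/4 = (67/4)*6 = 201/2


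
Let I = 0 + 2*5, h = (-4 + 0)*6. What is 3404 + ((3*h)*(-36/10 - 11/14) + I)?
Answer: 130542/35 ≈ 3729.8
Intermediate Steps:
h = -24 (h = -4*6 = -24)
I = 10 (I = 0 + 10 = 10)
3404 + ((3*h)*(-36/10 - 11/14) + I) = 3404 + ((3*(-24))*(-36/10 - 11/14) + 10) = 3404 + (-72*(-36*⅒ - 11*1/14) + 10) = 3404 + (-72*(-18/5 - 11/14) + 10) = 3404 + (-72*(-307/70) + 10) = 3404 + (11052/35 + 10) = 3404 + 11402/35 = 130542/35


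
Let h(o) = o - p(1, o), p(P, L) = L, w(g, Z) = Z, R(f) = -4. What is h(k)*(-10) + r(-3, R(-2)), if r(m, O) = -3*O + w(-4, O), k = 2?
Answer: 8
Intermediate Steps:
h(o) = 0 (h(o) = o - o = 0)
r(m, O) = -2*O (r(m, O) = -3*O + O = -2*O)
h(k)*(-10) + r(-3, R(-2)) = 0*(-10) - 2*(-4) = 0 + 8 = 8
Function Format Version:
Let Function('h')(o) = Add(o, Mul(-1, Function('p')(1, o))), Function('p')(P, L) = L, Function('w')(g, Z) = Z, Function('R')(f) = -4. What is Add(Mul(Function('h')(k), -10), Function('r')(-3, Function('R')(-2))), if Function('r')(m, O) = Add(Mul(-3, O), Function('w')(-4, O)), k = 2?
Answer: 8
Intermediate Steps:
Function('h')(o) = 0 (Function('h')(o) = Add(o, Mul(-1, o)) = 0)
Function('r')(m, O) = Mul(-2, O) (Function('r')(m, O) = Add(Mul(-3, O), O) = Mul(-2, O))
Add(Mul(Function('h')(k), -10), Function('r')(-3, Function('R')(-2))) = Add(Mul(0, -10), Mul(-2, -4)) = Add(0, 8) = 8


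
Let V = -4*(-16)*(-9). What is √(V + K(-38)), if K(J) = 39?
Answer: I*√537 ≈ 23.173*I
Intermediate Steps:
V = -576 (V = 64*(-9) = -576)
√(V + K(-38)) = √(-576 + 39) = √(-537) = I*√537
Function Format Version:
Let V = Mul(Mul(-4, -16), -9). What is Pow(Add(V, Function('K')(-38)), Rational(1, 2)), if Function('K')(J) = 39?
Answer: Mul(I, Pow(537, Rational(1, 2))) ≈ Mul(23.173, I)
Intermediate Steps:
V = -576 (V = Mul(64, -9) = -576)
Pow(Add(V, Function('K')(-38)), Rational(1, 2)) = Pow(Add(-576, 39), Rational(1, 2)) = Pow(-537, Rational(1, 2)) = Mul(I, Pow(537, Rational(1, 2)))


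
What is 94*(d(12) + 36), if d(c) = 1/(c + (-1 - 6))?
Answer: 17014/5 ≈ 3402.8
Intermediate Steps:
d(c) = 1/(-7 + c) (d(c) = 1/(c - 7) = 1/(-7 + c))
94*(d(12) + 36) = 94*(1/(-7 + 12) + 36) = 94*(1/5 + 36) = 94*(⅕ + 36) = 94*(181/5) = 17014/5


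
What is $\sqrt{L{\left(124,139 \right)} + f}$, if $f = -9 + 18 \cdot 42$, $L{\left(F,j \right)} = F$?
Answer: $\sqrt{871} \approx 29.513$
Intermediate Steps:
$f = 747$ ($f = -9 + 756 = 747$)
$\sqrt{L{\left(124,139 \right)} + f} = \sqrt{124 + 747} = \sqrt{871}$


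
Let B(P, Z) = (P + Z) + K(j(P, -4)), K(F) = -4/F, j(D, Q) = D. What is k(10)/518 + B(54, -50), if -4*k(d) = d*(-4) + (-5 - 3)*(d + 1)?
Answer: 27886/6993 ≈ 3.9877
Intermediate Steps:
B(P, Z) = P + Z - 4/P (B(P, Z) = (P + Z) - 4/P = P + Z - 4/P)
k(d) = 2 + 3*d (k(d) = -(d*(-4) + (-5 - 3)*(d + 1))/4 = -(-4*d - 8*(1 + d))/4 = -(-4*d + (-8 - 8*d))/4 = -(-8 - 12*d)/4 = 2 + 3*d)
k(10)/518 + B(54, -50) = (2 + 3*10)/518 + (54 - 50 - 4/54) = (2 + 30)*(1/518) + (54 - 50 - 4*1/54) = 32*(1/518) + (54 - 50 - 2/27) = 16/259 + 106/27 = 27886/6993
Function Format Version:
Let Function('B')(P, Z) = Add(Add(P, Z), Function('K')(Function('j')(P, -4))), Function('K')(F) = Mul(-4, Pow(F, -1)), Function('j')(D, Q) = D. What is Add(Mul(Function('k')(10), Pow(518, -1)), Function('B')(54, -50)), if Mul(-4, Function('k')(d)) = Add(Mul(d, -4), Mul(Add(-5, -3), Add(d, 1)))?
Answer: Rational(27886, 6993) ≈ 3.9877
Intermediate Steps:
Function('B')(P, Z) = Add(P, Z, Mul(-4, Pow(P, -1))) (Function('B')(P, Z) = Add(Add(P, Z), Mul(-4, Pow(P, -1))) = Add(P, Z, Mul(-4, Pow(P, -1))))
Function('k')(d) = Add(2, Mul(3, d)) (Function('k')(d) = Mul(Rational(-1, 4), Add(Mul(d, -4), Mul(Add(-5, -3), Add(d, 1)))) = Mul(Rational(-1, 4), Add(Mul(-4, d), Mul(-8, Add(1, d)))) = Mul(Rational(-1, 4), Add(Mul(-4, d), Add(-8, Mul(-8, d)))) = Mul(Rational(-1, 4), Add(-8, Mul(-12, d))) = Add(2, Mul(3, d)))
Add(Mul(Function('k')(10), Pow(518, -1)), Function('B')(54, -50)) = Add(Mul(Add(2, Mul(3, 10)), Pow(518, -1)), Add(54, -50, Mul(-4, Pow(54, -1)))) = Add(Mul(Add(2, 30), Rational(1, 518)), Add(54, -50, Mul(-4, Rational(1, 54)))) = Add(Mul(32, Rational(1, 518)), Add(54, -50, Rational(-2, 27))) = Add(Rational(16, 259), Rational(106, 27)) = Rational(27886, 6993)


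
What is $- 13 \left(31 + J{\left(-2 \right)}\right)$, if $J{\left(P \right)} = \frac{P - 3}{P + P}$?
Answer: $- \frac{1677}{4} \approx -419.25$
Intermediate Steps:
$J{\left(P \right)} = \frac{-3 + P}{2 P}$
$- 13 \left(31 + J{\left(-2 \right)}\right) = - 13 \left(31 + \frac{-3 - 2}{2 \left(-2\right)}\right) = - 13 \left(31 + \frac{1}{2} \left(- \frac{1}{2}\right) \left(-5\right)\right) = - 13 \left(31 + \frac{5}{4}\right) = \left(-13\right) \frac{129}{4} = - \frac{1677}{4}$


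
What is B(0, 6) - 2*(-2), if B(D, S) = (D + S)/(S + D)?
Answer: 5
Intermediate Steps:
B(D, S) = 1 (B(D, S) = (D + S)/(D + S) = 1)
B(0, 6) - 2*(-2) = 1 - 2*(-2) = 1 + 4 = 5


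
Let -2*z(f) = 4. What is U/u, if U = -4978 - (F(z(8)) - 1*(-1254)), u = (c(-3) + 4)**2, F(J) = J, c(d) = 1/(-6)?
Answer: -224280/529 ≈ -423.97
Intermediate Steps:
c(d) = -1/6
z(f) = -2 (z(f) = -1/2*4 = -2)
u = 529/36 (u = (-1/6 + 4)**2 = (23/6)**2 = 529/36 ≈ 14.694)
U = -6230 (U = -4978 - (-2 - 1*(-1254)) = -4978 - (-2 + 1254) = -4978 - 1*1252 = -4978 - 1252 = -6230)
U/u = -6230/529/36 = -6230*36/529 = -224280/529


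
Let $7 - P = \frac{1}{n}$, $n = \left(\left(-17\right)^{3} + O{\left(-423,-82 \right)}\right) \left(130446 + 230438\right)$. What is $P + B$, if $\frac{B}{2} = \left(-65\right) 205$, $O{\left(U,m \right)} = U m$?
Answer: $- \frac{286268360002477}{10744599332} \approx -26643.0$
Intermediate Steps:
$n = 10744599332$ ($n = \left(\left(-17\right)^{3} - -34686\right) \left(130446 + 230438\right) = \left(-4913 + 34686\right) 360884 = 29773 \cdot 360884 = 10744599332$)
$P = \frac{75212195323}{10744599332}$ ($P = 7 - \frac{1}{10744599332} = \frac{75212195323}{10744599332} \approx 7.0$)
$B = -26650$ ($B = 2 \left(\left(-65\right) 205\right) = 2 \left(-13325\right) = -26650$)
$P + B = \frac{75212195323}{10744599332} - 26650 = - \frac{286268360002477}{10744599332}$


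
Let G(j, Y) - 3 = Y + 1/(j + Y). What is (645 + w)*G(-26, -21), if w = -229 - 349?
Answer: -56749/47 ≈ -1207.4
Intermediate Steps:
w = -578
G(j, Y) = 3 + Y + 1/(Y + j) (G(j, Y) = 3 + (Y + 1/(j + Y)) = 3 + (Y + 1/(Y + j)) = 3 + Y + 1/(Y + j))
(645 + w)*G(-26, -21) = (645 - 578)*((1 + (-21)² + 3*(-21) + 3*(-26) - 21*(-26))/(-21 - 26)) = 67*((1 + 441 - 63 - 78 + 546)/(-47)) = 67*(-1/47*847) = 67*(-847/47) = -56749/47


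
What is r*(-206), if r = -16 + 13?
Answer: 618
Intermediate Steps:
r = -3
r*(-206) = -3*(-206) = 618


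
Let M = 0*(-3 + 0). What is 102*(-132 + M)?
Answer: -13464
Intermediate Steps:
M = 0 (M = 0*(-3) = 0)
102*(-132 + M) = 102*(-132 + 0) = 102*(-132) = -13464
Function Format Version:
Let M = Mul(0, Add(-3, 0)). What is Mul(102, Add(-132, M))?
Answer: -13464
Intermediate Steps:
M = 0 (M = Mul(0, -3) = 0)
Mul(102, Add(-132, M)) = Mul(102, Add(-132, 0)) = Mul(102, -132) = -13464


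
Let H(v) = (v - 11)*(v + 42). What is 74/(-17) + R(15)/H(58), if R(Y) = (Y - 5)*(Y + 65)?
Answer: -3342/799 ≈ -4.1827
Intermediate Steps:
H(v) = (-11 + v)*(42 + v)
R(Y) = (-5 + Y)*(65 + Y)
74/(-17) + R(15)/H(58) = 74/(-17) + (-325 + 15**2 + 60*15)/(-462 + 58**2 + 31*58) = 74*(-1/17) + (-325 + 225 + 900)/(-462 + 3364 + 1798) = -74/17 + 800/4700 = -74/17 + 800*(1/4700) = -74/17 + 8/47 = -3342/799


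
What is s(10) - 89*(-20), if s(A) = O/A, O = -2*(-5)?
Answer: 1781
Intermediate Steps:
O = 10
s(A) = 10/A
s(10) - 89*(-20) = 10/10 - 89*(-20) = 10*(⅒) + 1780 = 1 + 1780 = 1781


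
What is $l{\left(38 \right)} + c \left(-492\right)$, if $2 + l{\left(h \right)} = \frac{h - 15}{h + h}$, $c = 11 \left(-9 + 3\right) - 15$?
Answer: $\frac{3028623}{76} \approx 39850.0$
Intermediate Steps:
$c = -81$ ($c = 11 \left(-6\right) - 15 = -66 - 15 = -81$)
$l{\left(h \right)} = -2 + \frac{-15 + h}{2 h}$ ($l{\left(h \right)} = -2 + \frac{h - 15}{h + h} = -2 + \frac{-15 + h}{2 h}$)
$l{\left(38 \right)} + c \left(-492\right) = \frac{3 \left(-5 - 38\right)}{2 \cdot 38} - -39852 = \frac{3}{2} \cdot \frac{1}{38} \left(-5 - 38\right) + 39852 = \frac{3}{2} \cdot \frac{1}{38} \left(-43\right) + 39852 = - \frac{129}{76} + 39852 = \frac{3028623}{76}$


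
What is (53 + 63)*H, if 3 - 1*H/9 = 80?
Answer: -80388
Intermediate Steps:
H = -693 (H = 27 - 9*80 = 27 - 720 = -693)
(53 + 63)*H = (53 + 63)*(-693) = 116*(-693) = -80388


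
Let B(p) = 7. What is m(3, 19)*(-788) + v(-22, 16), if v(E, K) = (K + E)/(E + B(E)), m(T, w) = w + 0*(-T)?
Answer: -74858/5 ≈ -14972.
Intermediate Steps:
m(T, w) = w (m(T, w) = w + 0 = w)
v(E, K) = (E + K)/(7 + E) (v(E, K) = (K + E)/(E + 7) = (E + K)/(7 + E))
m(3, 19)*(-788) + v(-22, 16) = 19*(-788) + (-22 + 16)/(7 - 22) = -14972 - 6/(-15) = -14972 - 1/15*(-6) = -14972 + ⅖ = -74858/5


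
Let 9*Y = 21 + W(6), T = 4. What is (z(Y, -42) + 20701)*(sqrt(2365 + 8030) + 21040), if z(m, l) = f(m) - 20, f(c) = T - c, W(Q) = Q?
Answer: 435149280 + 62046*sqrt(1155) ≈ 4.3726e+8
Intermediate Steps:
f(c) = 4 - c
Y = 3 (Y = (21 + 6)/9 = (1/9)*27 = 3)
z(m, l) = -16 - m (z(m, l) = (4 - m) - 20 = -16 - m)
(z(Y, -42) + 20701)*(sqrt(2365 + 8030) + 21040) = ((-16 - 1*3) + 20701)*(sqrt(2365 + 8030) + 21040) = ((-16 - 3) + 20701)*(sqrt(10395) + 21040) = (-19 + 20701)*(3*sqrt(1155) + 21040) = 20682*(21040 + 3*sqrt(1155)) = 435149280 + 62046*sqrt(1155)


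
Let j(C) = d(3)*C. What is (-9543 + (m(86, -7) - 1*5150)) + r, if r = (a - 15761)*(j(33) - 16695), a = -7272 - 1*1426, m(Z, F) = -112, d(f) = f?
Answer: 405906759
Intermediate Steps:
j(C) = 3*C
a = -8698 (a = -7272 - 1426 = -8698)
r = 405921564 (r = (-8698 - 15761)*(3*33 - 16695) = -24459*(99 - 16695) = -24459*(-16596) = 405921564)
(-9543 + (m(86, -7) - 1*5150)) + r = (-9543 + (-112 - 1*5150)) + 405921564 = (-9543 + (-112 - 5150)) + 405921564 = (-9543 - 5262) + 405921564 = -14805 + 405921564 = 405906759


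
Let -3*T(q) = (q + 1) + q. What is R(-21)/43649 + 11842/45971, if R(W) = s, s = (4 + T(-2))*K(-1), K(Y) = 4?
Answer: 517810878/2006588179 ≈ 0.25806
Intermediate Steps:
T(q) = -⅓ - 2*q/3 (T(q) = -((q + 1) + q)/3 = -((1 + q) + q)/3 = -(1 + 2*q)/3 = -⅓ - 2*q/3)
s = 20 (s = (4 + (-⅓ - ⅔*(-2)))*4 = (4 + (-⅓ + 4/3))*4 = (4 + 1)*4 = 5*4 = 20)
R(W) = 20
R(-21)/43649 + 11842/45971 = 20/43649 + 11842/45971 = 517810878/2006588179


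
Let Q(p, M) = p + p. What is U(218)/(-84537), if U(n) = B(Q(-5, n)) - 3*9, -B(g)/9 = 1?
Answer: 4/9393 ≈ 0.00042585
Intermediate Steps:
Q(p, M) = 2*p
B(g) = -9 (B(g) = -9*1 = -9)
U(n) = -36 (U(n) = -9 - 3*9 = -9 - 27 = -36)
U(218)/(-84537) = -36/(-84537) = -36*(-1/84537) = 4/9393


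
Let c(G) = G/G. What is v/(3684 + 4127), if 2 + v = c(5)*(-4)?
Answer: -6/7811 ≈ -0.00076815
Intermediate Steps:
c(G) = 1
v = -6 (v = -2 + 1*(-4) = -2 - 4 = -6)
v/(3684 + 4127) = -6/(3684 + 4127) = -6/7811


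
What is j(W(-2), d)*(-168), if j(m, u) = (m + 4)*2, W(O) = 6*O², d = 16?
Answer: -9408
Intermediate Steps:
j(m, u) = 8 + 2*m (j(m, u) = (4 + m)*2 = 8 + 2*m)
j(W(-2), d)*(-168) = (8 + 2*(6*(-2)²))*(-168) = (8 + 2*(6*4))*(-168) = (8 + 2*24)*(-168) = (8 + 48)*(-168) = 56*(-168) = -9408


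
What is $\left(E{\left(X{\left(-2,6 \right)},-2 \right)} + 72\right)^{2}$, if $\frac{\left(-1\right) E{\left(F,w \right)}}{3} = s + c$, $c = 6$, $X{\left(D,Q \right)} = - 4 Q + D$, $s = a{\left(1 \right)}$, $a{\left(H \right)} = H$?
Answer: $2601$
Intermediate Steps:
$s = 1$
$X{\left(D,Q \right)} = D - 4 Q$
$E{\left(F,w \right)} = -21$ ($E{\left(F,w \right)} = - 3 \left(1 + 6\right) = \left(-3\right) 7 = -21$)
$\left(E{\left(X{\left(-2,6 \right)},-2 \right)} + 72\right)^{2} = \left(-21 + 72\right)^{2} = 51^{2} = 2601$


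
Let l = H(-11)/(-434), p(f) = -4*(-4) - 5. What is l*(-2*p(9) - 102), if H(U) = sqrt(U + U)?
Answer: 2*I*sqrt(22)/7 ≈ 1.3401*I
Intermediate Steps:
H(U) = sqrt(2)*sqrt(U) (H(U) = sqrt(2*U) = sqrt(2)*sqrt(U))
p(f) = 11 (p(f) = 16 - 5 = 11)
l = -I*sqrt(22)/434 (l = (sqrt(2)*sqrt(-11))/(-434) = (sqrt(2)*(I*sqrt(11)))*(-1/434) = (I*sqrt(22))*(-1/434) = -I*sqrt(22)/434 ≈ -0.010807*I)
l*(-2*p(9) - 102) = (-I*sqrt(22)/434)*(-2*11 - 102) = (-I*sqrt(22)/434)*(-22 - 102) = -I*sqrt(22)/434*(-124) = 2*I*sqrt(22)/7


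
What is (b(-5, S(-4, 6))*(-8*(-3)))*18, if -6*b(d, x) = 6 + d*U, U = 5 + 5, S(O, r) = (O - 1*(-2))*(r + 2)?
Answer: 3168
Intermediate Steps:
S(O, r) = (2 + O)*(2 + r) (S(O, r) = (O + 2)*(2 + r) = (2 + O)*(2 + r))
U = 10
b(d, x) = -1 - 5*d/3 (b(d, x) = -(6 + d*10)/6 = -(6 + 10*d)/6 = -1 - 5*d/3)
(b(-5, S(-4, 6))*(-8*(-3)))*18 = ((-1 - 5/3*(-5))*(-8*(-3)))*18 = ((-1 + 25/3)*24)*18 = ((22/3)*24)*18 = 176*18 = 3168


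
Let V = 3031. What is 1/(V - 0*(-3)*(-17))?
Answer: 1/3031 ≈ 0.00032992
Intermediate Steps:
1/(V - 0*(-3)*(-17)) = 1/(3031 - 0*(-3)*(-17)) = 1/(3031 - 0*(-17)) = 1/(3031 - 1*0) = 1/(3031 + 0) = 1/3031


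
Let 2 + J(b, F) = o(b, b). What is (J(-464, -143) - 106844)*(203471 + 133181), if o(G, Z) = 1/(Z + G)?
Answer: -8345021429507/232 ≈ -3.5970e+10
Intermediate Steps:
o(G, Z) = 1/(G + Z)
J(b, F) = -2 + 1/(2*b) (J(b, F) = -2 + 1/(b + b) = -2 + 1/(2*b))
(J(-464, -143) - 106844)*(203471 + 133181) = ((-2 + (½)/(-464)) - 106844)*(203471 + 133181) = ((-2 + (½)*(-1/464)) - 106844)*336652 = ((-2 - 1/928) - 106844)*336652 = (-1857/928 - 106844)*336652 = -99153089/928*336652 = -8345021429507/232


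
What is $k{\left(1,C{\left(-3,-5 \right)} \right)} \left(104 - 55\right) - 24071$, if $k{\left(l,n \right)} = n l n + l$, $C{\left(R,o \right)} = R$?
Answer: $-23581$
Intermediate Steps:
$k{\left(l,n \right)} = l + l n^{2}$ ($k{\left(l,n \right)} = l n n + l = l n^{2} + l = l + l n^{2}$)
$k{\left(1,C{\left(-3,-5 \right)} \right)} \left(104 - 55\right) - 24071 = 1 \left(1 + \left(-3\right)^{2}\right) \left(104 - 55\right) - 24071 = 1 \left(1 + 9\right) 49 - 24071 = 1 \cdot 10 \cdot 49 - 24071 = 10 \cdot 49 - 24071 = 490 - 24071 = -23581$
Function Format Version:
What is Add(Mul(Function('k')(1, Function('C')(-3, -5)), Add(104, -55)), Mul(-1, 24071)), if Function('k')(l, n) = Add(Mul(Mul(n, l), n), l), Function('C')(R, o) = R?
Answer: -23581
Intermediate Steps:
Function('k')(l, n) = Add(l, Mul(l, Pow(n, 2))) (Function('k')(l, n) = Add(Mul(Mul(l, n), n), l) = Add(Mul(l, Pow(n, 2)), l) = Add(l, Mul(l, Pow(n, 2))))
Add(Mul(Function('k')(1, Function('C')(-3, -5)), Add(104, -55)), Mul(-1, 24071)) = Add(Mul(Mul(1, Add(1, Pow(-3, 2))), Add(104, -55)), Mul(-1, 24071)) = Add(Mul(Mul(1, Add(1, 9)), 49), -24071) = Add(Mul(Mul(1, 10), 49), -24071) = Add(Mul(10, 49), -24071) = Add(490, -24071) = -23581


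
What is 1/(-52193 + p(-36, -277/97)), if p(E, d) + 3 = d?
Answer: -97/5063289 ≈ -1.9158e-5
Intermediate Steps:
p(E, d) = -3 + d
1/(-52193 + p(-36, -277/97)) = 1/(-52193 + (-3 - 277/97)) = 1/(-52193 - 568/97) = 1/(-5063289/97) = -97/5063289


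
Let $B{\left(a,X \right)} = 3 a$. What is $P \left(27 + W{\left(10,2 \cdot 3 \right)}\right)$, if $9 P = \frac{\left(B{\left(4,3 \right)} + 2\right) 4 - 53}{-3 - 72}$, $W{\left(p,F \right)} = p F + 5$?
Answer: $- \frac{92}{225} \approx -0.40889$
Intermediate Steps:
$W{\left(p,F \right)} = 5 + F p$ ($W{\left(p,F \right)} = F p + 5 = 5 + F p$)
$P = - \frac{1}{225}$ ($P = \frac{\left(\left(3 \cdot 4 + 2\right) 4 - 53\right) \frac{1}{-3 - 72}}{9} = \frac{\left(\left(12 + 2\right) 4 - 53\right) \frac{1}{-75}}{9} = \frac{\left(14 \cdot 4 - 53\right) \left(- \frac{1}{75}\right)}{9} = \frac{\left(56 - 53\right) \left(- \frac{1}{75}\right)}{9} = \frac{3 \left(- \frac{1}{75}\right)}{9} = \frac{1}{9} \left(- \frac{1}{25}\right) = - \frac{1}{225} \approx -0.0044444$)
$P \left(27 + W{\left(10,2 \cdot 3 \right)}\right) = - \frac{27 + \left(5 + 2 \cdot 3 \cdot 10\right)}{225} = - \frac{27 + \left(5 + 6 \cdot 10\right)}{225} = - \frac{27 + \left(5 + 60\right)}{225} = - \frac{27 + 65}{225} = \left(- \frac{1}{225}\right) 92 = - \frac{92}{225}$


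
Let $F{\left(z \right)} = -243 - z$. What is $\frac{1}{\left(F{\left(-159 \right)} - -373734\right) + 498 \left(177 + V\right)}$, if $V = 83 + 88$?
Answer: $\frac{1}{546954} \approx 1.8283 \cdot 10^{-6}$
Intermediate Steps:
$V = 171$
$\frac{1}{\left(F{\left(-159 \right)} - -373734\right) + 498 \left(177 + V\right)} = \frac{1}{\left(\left(-243 - -159\right) - -373734\right) + 498 \left(177 + 171\right)} = \frac{1}{\left(\left(-243 + 159\right) + 373734\right) + 498 \cdot 348} = \frac{1}{\left(-84 + 373734\right) + 173304} = \frac{1}{373650 + 173304} = \frac{1}{546954}$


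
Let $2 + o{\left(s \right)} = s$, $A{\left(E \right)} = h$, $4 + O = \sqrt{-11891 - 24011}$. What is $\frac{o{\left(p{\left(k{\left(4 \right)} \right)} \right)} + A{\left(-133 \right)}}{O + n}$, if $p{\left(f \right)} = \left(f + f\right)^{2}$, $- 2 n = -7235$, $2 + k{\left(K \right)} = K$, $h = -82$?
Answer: $- \frac{982872}{52373137} + \frac{272 i \sqrt{35902}}{52373137} \approx -0.018767 + 0.00098406 i$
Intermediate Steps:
$k{\left(K \right)} = -2 + K$
$n = \frac{7235}{2}$ ($n = \left(- \frac{1}{2}\right) \left(-7235\right) = \frac{7235}{2} \approx 3617.5$)
$O = -4 + i \sqrt{35902}$ ($O = -4 + \sqrt{-11891 - 24011} = -4 + \sqrt{-35902} = -4 + i \sqrt{35902} \approx -4.0 + 189.48 i$)
$p{\left(f \right)} = 4 f^{2}$ ($p{\left(f \right)} = \left(2 f\right)^{2} = 4 f^{2}$)
$A{\left(E \right)} = -82$
$o{\left(s \right)} = -2 + s$
$\frac{o{\left(p{\left(k{\left(4 \right)} \right)} \right)} + A{\left(-133 \right)}}{O + n} = \frac{\left(-2 + 4 \left(-2 + 4\right)^{2}\right) - 82}{\left(-4 + i \sqrt{35902}\right) + \frac{7235}{2}} = \frac{\left(-2 + 4 \cdot 2^{2}\right) - 82}{\frac{7227}{2} + i \sqrt{35902}} = \frac{\left(-2 + 4 \cdot 4\right) - 82}{\frac{7227}{2} + i \sqrt{35902}} = \frac{\left(-2 + 16\right) - 82}{\frac{7227}{2} + i \sqrt{35902}} = \frac{14 - 82}{\frac{7227}{2} + i \sqrt{35902}} = - \frac{68}{\frac{7227}{2} + i \sqrt{35902}}$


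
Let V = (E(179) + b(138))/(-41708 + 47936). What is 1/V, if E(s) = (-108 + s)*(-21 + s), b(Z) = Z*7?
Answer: 1557/3046 ≈ 0.51116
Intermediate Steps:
b(Z) = 7*Z
V = 3046/1557 (V = ((2268 + 179**2 - 129*179) + 7*138)/(-41708 + 47936) = ((2268 + 32041 - 23091) + 966)/6228 = (11218 + 966)*(1/6228) = 12184*(1/6228) = 3046/1557 ≈ 1.9563)
1/V = 1/(3046/1557) = 1557/3046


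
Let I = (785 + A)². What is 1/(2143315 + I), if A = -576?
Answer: 1/2186996 ≈ 4.5725e-7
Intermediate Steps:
I = 43681 (I = (785 - 576)² = 209² = 43681)
1/(2143315 + I) = 1/(2143315 + 43681) = 1/2186996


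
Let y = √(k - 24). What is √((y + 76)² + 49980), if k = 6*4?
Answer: 2*√13939 ≈ 236.13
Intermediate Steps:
k = 24
y = 0 (y = √(24 - 24) = √0 = 0)
√((y + 76)² + 49980) = √((0 + 76)² + 49980) = √(76² + 49980) = √(5776 + 49980) = √55756 = 2*√13939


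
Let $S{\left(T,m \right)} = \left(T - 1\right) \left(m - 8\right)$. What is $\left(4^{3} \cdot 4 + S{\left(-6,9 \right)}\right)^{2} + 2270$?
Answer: $64271$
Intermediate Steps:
$S{\left(T,m \right)} = \left(-1 + T\right) \left(-8 + m\right)$
$\left(4^{3} \cdot 4 + S{\left(-6,9 \right)}\right)^{2} + 2270 = \left(4^{3} \cdot 4 - 7\right)^{2} + 2270 = \left(64 \cdot 4 + \left(8 - 9 + 48 - 54\right)\right)^{2} + 2270 = \left(256 - 7\right)^{2} + 2270 = 249^{2} + 2270 = 62001 + 2270 = 64271$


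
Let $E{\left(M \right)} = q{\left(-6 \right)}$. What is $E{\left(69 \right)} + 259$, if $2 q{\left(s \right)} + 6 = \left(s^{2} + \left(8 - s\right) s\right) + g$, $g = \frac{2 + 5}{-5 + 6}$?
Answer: $\frac{471}{2} \approx 235.5$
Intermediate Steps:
$g = 7$ ($g = \frac{7}{1} = 7 \cdot 1 = 7$)
$q{\left(s \right)} = \frac{1}{2} + \frac{s^{2}}{2} + \frac{s \left(8 - s\right)}{2}$ ($q{\left(s \right)} = -3 + \frac{\left(s^{2} + \left(8 - s\right) s\right) + 7}{2} = -3 + \frac{\left(s^{2} + s \left(8 - s\right)\right) + 7}{2} = -3 + \frac{7 + s^{2} + s \left(8 - s\right)}{2} = -3 + \left(\frac{7}{2} + \frac{s^{2}}{2} + \frac{s \left(8 - s\right)}{2}\right) = \frac{1}{2} + \frac{s^{2}}{2} + \frac{s \left(8 - s\right)}{2}$)
$E{\left(M \right)} = - \frac{47}{2}$ ($E{\left(M \right)} = \frac{1}{2} + 4 \left(-6\right) = \frac{1}{2} - 24 = - \frac{47}{2}$)
$E{\left(69 \right)} + 259 = - \frac{47}{2} + 259 = \frac{471}{2}$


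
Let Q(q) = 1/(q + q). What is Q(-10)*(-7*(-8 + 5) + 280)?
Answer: -301/20 ≈ -15.050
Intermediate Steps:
Q(q) = 1/(2*q)
Q(-10)*(-7*(-8 + 5) + 280) = ((½)/(-10))*(-7*(-8 + 5) + 280) = ((½)*(-⅒))*(-7*(-3) + 280) = -(21 + 280)/20 = -1/20*301 = -301/20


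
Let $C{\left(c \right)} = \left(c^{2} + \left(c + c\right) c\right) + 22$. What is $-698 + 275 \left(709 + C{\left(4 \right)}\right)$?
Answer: $213527$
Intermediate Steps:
$C{\left(c \right)} = 22 + 3 c^{2}$ ($C{\left(c \right)} = \left(c^{2} + 2 c c\right) + 22 = \left(c^{2} + 2 c^{2}\right) + 22 = 3 c^{2} + 22 = 22 + 3 c^{2}$)
$-698 + 275 \left(709 + C{\left(4 \right)}\right) = -698 + 275 \left(709 + \left(22 + 3 \cdot 4^{2}\right)\right) = -698 + 275 \left(709 + \left(22 + 3 \cdot 16\right)\right) = -698 + 275 \left(709 + \left(22 + 48\right)\right) = -698 + 275 \left(709 + 70\right) = -698 + 275 \cdot 779 = -698 + 214225 = 213527$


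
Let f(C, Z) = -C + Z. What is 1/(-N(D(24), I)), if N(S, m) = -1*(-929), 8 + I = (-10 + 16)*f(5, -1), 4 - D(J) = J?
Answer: -1/929 ≈ -0.0010764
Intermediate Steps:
f(C, Z) = Z - C
D(J) = 4 - J
I = -44 (I = -8 + (-10 + 16)*(-1 - 1*5) = -8 + 6*(-1 - 5) = -8 + 6*(-6) = -8 - 36 = -44)
N(S, m) = 929
1/(-N(D(24), I)) = 1/(-1*929) = 1/(-929) = -1/929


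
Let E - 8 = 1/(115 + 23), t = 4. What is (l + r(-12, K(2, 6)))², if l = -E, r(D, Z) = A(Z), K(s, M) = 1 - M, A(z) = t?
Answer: 305809/19044 ≈ 16.058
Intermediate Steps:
A(z) = 4
r(D, Z) = 4
E = 1105/138 (E = 8 + 1/(115 + 23) = 8 + 1/138 = 1105/138 ≈ 8.0072)
l = -1105/138 (l = -1*1105/138 = -1105/138 ≈ -8.0072)
(l + r(-12, K(2, 6)))² = (-1105/138 + 4)² = (-553/138)² = 305809/19044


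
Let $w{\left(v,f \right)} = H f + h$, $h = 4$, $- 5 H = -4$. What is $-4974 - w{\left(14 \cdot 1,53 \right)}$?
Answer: $- \frac{25102}{5} \approx -5020.4$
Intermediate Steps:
$H = \frac{4}{5}$ ($H = \left(- \frac{1}{5}\right) \left(-4\right) = \frac{4}{5} \approx 0.8$)
$w{\left(v,f \right)} = 4 + \frac{4 f}{5}$ ($w{\left(v,f \right)} = \frac{4 f}{5} + 4 = 4 + \frac{4 f}{5}$)
$-4974 - w{\left(14 \cdot 1,53 \right)} = -4974 - \left(4 + \frac{4}{5} \cdot 53\right) = -4974 - \left(4 + \frac{212}{5}\right) = -4974 - \frac{232}{5} = - \frac{25102}{5}$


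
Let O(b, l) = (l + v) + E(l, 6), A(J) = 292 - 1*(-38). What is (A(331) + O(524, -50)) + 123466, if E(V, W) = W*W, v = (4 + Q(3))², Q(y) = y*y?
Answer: 123951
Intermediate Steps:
A(J) = 330 (A(J) = 292 + 38 = 330)
Q(y) = y²
v = 169 (v = (4 + 3²)² = (4 + 9)² = 13² = 169)
E(V, W) = W²
O(b, l) = 205 + l (O(b, l) = (l + 169) + 6² = (169 + l) + 36 = 205 + l)
(A(331) + O(524, -50)) + 123466 = (330 + (205 - 50)) + 123466 = (330 + 155) + 123466 = 485 + 123466 = 123951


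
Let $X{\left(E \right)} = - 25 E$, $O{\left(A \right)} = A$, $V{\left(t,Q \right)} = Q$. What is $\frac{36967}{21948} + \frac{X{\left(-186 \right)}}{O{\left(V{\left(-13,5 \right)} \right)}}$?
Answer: $\frac{20448607}{21948} \approx 931.68$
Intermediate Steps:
$\frac{36967}{21948} + \frac{X{\left(-186 \right)}}{O{\left(V{\left(-13,5 \right)} \right)}} = \frac{36967}{21948} + \frac{\left(-25\right) \left(-186\right)}{5} = 36967 \cdot \frac{1}{21948} + 4650 \cdot \frac{1}{5} = \frac{36967}{21948} + 930 = \frac{20448607}{21948}$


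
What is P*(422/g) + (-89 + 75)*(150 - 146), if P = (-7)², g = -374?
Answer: -20811/187 ≈ -111.29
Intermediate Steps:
P = 49
P*(422/g) + (-89 + 75)*(150 - 146) = 49*(422/(-374)) + (-89 + 75)*(150 - 146) = 49*(422*(-1/374)) - 14*4 = 49*(-211/187) - 56 = -10339/187 - 56 = -20811/187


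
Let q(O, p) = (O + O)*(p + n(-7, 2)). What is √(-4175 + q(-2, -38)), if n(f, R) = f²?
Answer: I*√4219 ≈ 64.954*I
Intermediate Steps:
q(O, p) = 2*O*(49 + p) (q(O, p) = (O + O)*(p + (-7)²) = (2*O)*(p + 49) = (2*O)*(49 + p) = 2*O*(49 + p))
√(-4175 + q(-2, -38)) = √(-4175 + 2*(-2)*(49 - 38)) = √(-4175 + 2*(-2)*11) = √(-4175 - 44) = √(-4219) = I*√4219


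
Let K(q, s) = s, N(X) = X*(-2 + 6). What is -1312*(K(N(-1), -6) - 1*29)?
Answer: 45920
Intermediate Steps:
N(X) = 4*X (N(X) = X*4 = 4*X)
-1312*(K(N(-1), -6) - 1*29) = -1312*(-6 - 1*29) = -1312*(-6 - 29) = -1312*(-35) = 45920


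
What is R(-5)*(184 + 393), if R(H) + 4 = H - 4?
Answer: -7501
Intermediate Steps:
R(H) = -8 + H (R(H) = -4 + (H - 4) = -4 + (-4 + H) = -8 + H)
R(-5)*(184 + 393) = (-8 - 5)*(184 + 393) = -13*577 = -7501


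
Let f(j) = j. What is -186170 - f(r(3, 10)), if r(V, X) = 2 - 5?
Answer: -186167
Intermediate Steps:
r(V, X) = -3
-186170 - f(r(3, 10)) = -186170 - 1*(-3) = -186170 + 3 = -186167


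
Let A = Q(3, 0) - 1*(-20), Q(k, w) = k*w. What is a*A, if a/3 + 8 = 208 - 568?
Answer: -22080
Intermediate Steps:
a = -1104 (a = -24 + 3*(208 - 568) = -24 + 3*(-360) = -24 - 1080 = -1104)
A = 20 (A = 3*0 - 1*(-20) = 0 + 20 = 20)
a*A = -1104*20 = -22080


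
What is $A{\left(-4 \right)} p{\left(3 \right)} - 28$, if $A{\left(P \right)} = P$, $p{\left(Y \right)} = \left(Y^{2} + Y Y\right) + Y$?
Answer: $-112$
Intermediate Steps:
$p{\left(Y \right)} = Y + 2 Y^{2}$ ($p{\left(Y \right)} = \left(Y^{2} + Y^{2}\right) + Y = 2 Y^{2} + Y = Y + 2 Y^{2}$)
$A{\left(-4 \right)} p{\left(3 \right)} - 28 = - 4 \cdot 3 \left(1 + 2 \cdot 3\right) - 28 = - 4 \cdot 3 \left(1 + 6\right) - 28 = - 4 \cdot 3 \cdot 7 - 28 = \left(-4\right) 21 - 28 = -84 - 28 = -112$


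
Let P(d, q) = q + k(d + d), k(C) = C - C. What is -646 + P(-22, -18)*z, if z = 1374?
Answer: -25378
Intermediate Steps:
k(C) = 0
P(d, q) = q (P(d, q) = q + 0 = q)
-646 + P(-22, -18)*z = -646 - 18*1374 = -646 - 24732 = -25378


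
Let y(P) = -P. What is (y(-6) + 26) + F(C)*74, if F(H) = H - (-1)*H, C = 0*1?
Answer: 32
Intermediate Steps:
C = 0
F(H) = 2*H (F(H) = H + H = 2*H)
(y(-6) + 26) + F(C)*74 = (-1*(-6) + 26) + (2*0)*74 = (6 + 26) + 0*74 = 32 + 0 = 32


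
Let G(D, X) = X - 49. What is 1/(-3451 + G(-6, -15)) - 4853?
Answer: -17058296/3515 ≈ -4853.0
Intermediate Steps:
G(D, X) = -49 + X
1/(-3451 + G(-6, -15)) - 4853 = 1/(-3451 + (-49 - 15)) - 4853 = 1/(-3451 - 64) - 4853 = 1/(-3515) - 4853 = -1/3515 - 4853 = -17058296/3515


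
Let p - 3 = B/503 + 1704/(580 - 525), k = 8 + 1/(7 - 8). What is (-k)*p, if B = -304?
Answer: -6463709/27665 ≈ -233.64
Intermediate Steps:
k = 7 (k = 8 + 1/(-1) = 8 - 1 = 7)
p = 923387/27665 (p = 3 + (-304/503 + 1704/(580 - 525)) = 3 + (-304*1/503 + 1704/55) = 3 + (-304/503 + 1704*(1/55)) = 3 + (-304/503 + 1704/55) = 3 + 840392/27665 = 923387/27665 ≈ 33.377)
(-k)*p = -1*7*(923387/27665) = -7*923387/27665 = -6463709/27665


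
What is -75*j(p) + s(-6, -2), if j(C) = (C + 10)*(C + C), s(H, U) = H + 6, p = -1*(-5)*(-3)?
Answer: -11250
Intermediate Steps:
p = -15 (p = 5*(-3) = -15)
s(H, U) = 6 + H
j(C) = 2*C*(10 + C) (j(C) = (10 + C)*(2*C) = 2*C*(10 + C))
-75*j(p) + s(-6, -2) = -150*(-15)*(10 - 15) + (6 - 6) = -150*(-15)*(-5) + 0 = -75*150 + 0 = -11250 + 0 = -11250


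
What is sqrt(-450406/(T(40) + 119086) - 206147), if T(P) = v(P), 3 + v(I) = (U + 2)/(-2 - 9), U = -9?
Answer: I*sqrt(5527064836910055)/163740 ≈ 454.04*I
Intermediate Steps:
v(I) = -26/11 (v(I) = -3 + (-9 + 2)/(-2 - 9) = -3 - 7/(-11) = -3 - 7*(-1/11) = -3 + 7/11 = -26/11)
T(P) = -26/11
sqrt(-450406/(T(40) + 119086) - 206147) = sqrt(-450406/(-26/11 + 119086) - 206147) = sqrt(-450406/1309920/11 - 206147) = sqrt(-450406*11/1309920 - 206147) = sqrt(-2477233/654960 - 206147) = sqrt(-135020516353/654960) = I*sqrt(5527064836910055)/163740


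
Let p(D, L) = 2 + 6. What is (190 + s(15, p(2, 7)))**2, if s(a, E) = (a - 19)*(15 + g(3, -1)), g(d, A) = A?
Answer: 17956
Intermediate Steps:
p(D, L) = 8
s(a, E) = -266 + 14*a (s(a, E) = (a - 19)*(15 - 1) = (-19 + a)*14 = -266 + 14*a)
(190 + s(15, p(2, 7)))**2 = (190 + (-266 + 14*15))**2 = (190 + (-266 + 210))**2 = (190 - 56)**2 = 134**2 = 17956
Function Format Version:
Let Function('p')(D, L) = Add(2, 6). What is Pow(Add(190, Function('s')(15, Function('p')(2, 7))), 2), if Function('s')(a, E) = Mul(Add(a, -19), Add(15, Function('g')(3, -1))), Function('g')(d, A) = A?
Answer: 17956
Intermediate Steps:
Function('p')(D, L) = 8
Function('s')(a, E) = Add(-266, Mul(14, a)) (Function('s')(a, E) = Mul(Add(a, -19), Add(15, -1)) = Mul(Add(-19, a), 14) = Add(-266, Mul(14, a)))
Pow(Add(190, Function('s')(15, Function('p')(2, 7))), 2) = Pow(Add(190, Add(-266, Mul(14, 15))), 2) = Pow(Add(190, Add(-266, 210)), 2) = Pow(Add(190, -56), 2) = Pow(134, 2) = 17956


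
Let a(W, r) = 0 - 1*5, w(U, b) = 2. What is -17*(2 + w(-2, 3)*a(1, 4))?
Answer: 136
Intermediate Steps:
a(W, r) = -5 (a(W, r) = 0 - 5 = -5)
-17*(2 + w(-2, 3)*a(1, 4)) = -17*(2 + 2*(-5)) = -17*(2 - 10) = -17*(-8) = 136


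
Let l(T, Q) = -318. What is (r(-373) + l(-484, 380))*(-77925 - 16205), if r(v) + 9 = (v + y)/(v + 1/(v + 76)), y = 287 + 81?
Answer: 1704893337885/55391 ≈ 3.0779e+7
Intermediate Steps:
y = 368
r(v) = -9 + (368 + v)/(v + 1/(76 + v)) (r(v) = -9 + (v + 368)/(v + 1/(v + 76)) = -9 + (368 + v)/(v + 1/(76 + v)))
(r(-373) + l(-484, 380))*(-77925 - 16205) = ((27959 - 240*(-373) - 8*(-373)**2)/(1 + (-373)**2 + 76*(-373)) - 318)*(-77925 - 16205) = ((27959 + 89520 - 8*139129)/(1 + 139129 - 28348) - 318)*(-94130) = ((27959 + 89520 - 1113032)/110782 - 318)*(-94130) = ((1/110782)*(-995553) - 318)*(-94130) = (-995553/110782 - 318)*(-94130) = -36224229/110782*(-94130) = 1704893337885/55391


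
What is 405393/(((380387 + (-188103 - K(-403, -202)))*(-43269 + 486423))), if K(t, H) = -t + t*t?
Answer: 135131/4353544896 ≈ 3.1039e-5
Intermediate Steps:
K(t, H) = t**2 - t (K(t, H) = -t + t**2 = t**2 - t)
405393/(((380387 + (-188103 - K(-403, -202)))*(-43269 + 486423))) = 405393/(((380387 + (-188103 - (-403)*(-1 - 403)))*(-43269 + 486423))) = 405393/(((380387 + (-188103 - (-403)*(-404)))*443154)) = 405393/(((380387 + (-188103 - 1*162812))*443154)) = 405393/(((380387 + (-188103 - 162812))*443154)) = 405393/(((380387 - 350915)*443154)) = 405393/((29472*443154)) = 405393/13060634688 = 405393*(1/13060634688) = 135131/4353544896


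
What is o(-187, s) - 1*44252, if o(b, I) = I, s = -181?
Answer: -44433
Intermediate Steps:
o(-187, s) - 1*44252 = -181 - 1*44252 = -181 - 44252 = -44433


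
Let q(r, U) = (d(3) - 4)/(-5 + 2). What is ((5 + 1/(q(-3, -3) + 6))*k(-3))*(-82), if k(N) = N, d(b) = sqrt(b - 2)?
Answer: 8856/7 ≈ 1265.1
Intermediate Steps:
d(b) = sqrt(-2 + b)
q(r, U) = 1 (q(r, U) = (sqrt(-2 + 3) - 4)/(-5 + 2) = (sqrt(1) - 4)/(-3) = (1 - 4)*(-1/3) = -3*(-1/3) = 1)
((5 + 1/(q(-3, -3) + 6))*k(-3))*(-82) = ((5 + 1/(1 + 6))*(-3))*(-82) = ((5 + 1/7)*(-3))*(-82) = ((36/7)*(-3))*(-82) = -108/7*(-82) = 8856/7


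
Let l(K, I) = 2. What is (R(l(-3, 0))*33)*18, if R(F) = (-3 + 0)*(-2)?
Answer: 3564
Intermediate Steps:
R(F) = 6 (R(F) = -3*(-2) = 6)
(R(l(-3, 0))*33)*18 = (6*33)*18 = 198*18 = 3564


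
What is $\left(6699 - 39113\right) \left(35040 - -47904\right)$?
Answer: $-2688546816$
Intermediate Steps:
$\left(6699 - 39113\right) \left(35040 - -47904\right) = - 32414 \left(35040 + 47904\right) = \left(-32414\right) 82944 = -2688546816$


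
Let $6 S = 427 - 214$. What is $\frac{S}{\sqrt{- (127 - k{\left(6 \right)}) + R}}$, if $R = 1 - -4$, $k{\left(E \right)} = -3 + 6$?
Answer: $- \frac{71 i \sqrt{119}}{238} \approx - 3.2543 i$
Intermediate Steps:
$k{\left(E \right)} = 3$
$S = \frac{71}{2}$ ($S = \frac{427 - 214}{6} = \frac{1}{6} \cdot 213 = \frac{71}{2} \approx 35.5$)
$R = 5$ ($R = 1 + \left(-2 + 6\right) = 1 + 4 = 5$)
$\frac{S}{\sqrt{- (127 - k{\left(6 \right)}) + R}} = \frac{71}{2 \sqrt{- (127 - 3) + 5}} = \frac{71}{2 \sqrt{\left(-1\right) 124 + 5}} = \frac{71}{2 \sqrt{-124 + 5}} = \frac{71}{2 \sqrt{-119}} = \frac{71}{2 i \sqrt{119}} = \frac{71 \left(- \frac{i \sqrt{119}}{119}\right)}{2} = - \frac{71 i \sqrt{119}}{238}$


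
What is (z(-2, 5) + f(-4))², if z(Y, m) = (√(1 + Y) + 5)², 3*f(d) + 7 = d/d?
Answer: 384 + 440*I ≈ 384.0 + 440.0*I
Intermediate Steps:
f(d) = -2 (f(d) = -7/3 + (d/d)/3 = -7/3 + (⅓)*1 = -7/3 + ⅓ = -2)
z(Y, m) = (5 + √(1 + Y))²
(z(-2, 5) + f(-4))² = ((5 + √(1 - 2))² - 2)² = ((5 + √(-1))² - 2)² = ((5 + I)² - 2)² = (-2 + (5 + I)²)²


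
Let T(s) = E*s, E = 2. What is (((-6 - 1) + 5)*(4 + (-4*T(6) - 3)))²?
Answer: 8836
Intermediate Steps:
T(s) = 2*s
(((-6 - 1) + 5)*(4 + (-4*T(6) - 3)))² = (((-6 - 1) + 5)*(4 + (-8*6 - 3)))² = ((-7 + 5)*(4 + (-4*12 - 3)))² = (-2*(4 + (-48 - 3)))² = (-2*(4 - 51))² = (-2*(-47))² = 94² = 8836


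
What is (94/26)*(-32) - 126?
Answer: -3142/13 ≈ -241.69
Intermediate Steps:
(94/26)*(-32) - 126 = (94*(1/26))*(-32) - 126 = (47/13)*(-32) - 126 = -1504/13 - 126 = -3142/13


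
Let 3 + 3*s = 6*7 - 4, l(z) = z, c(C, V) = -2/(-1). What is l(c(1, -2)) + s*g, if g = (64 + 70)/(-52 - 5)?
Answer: -4348/171 ≈ -25.427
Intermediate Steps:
c(C, V) = 2 (c(C, V) = -2*(-1) = 2)
s = 35/3 (s = -1 + (6*7 - 4)/3 = -1 + (42 - 4)/3 = -1 + (1/3)*38 = -1 + 38/3 = 35/3 ≈ 11.667)
g = -134/57 (g = 134/(-57) = 134*(-1/57) = -134/57 ≈ -2.3509)
l(c(1, -2)) + s*g = 2 + (35/3)*(-134/57) = 2 - 4690/171 = -4348/171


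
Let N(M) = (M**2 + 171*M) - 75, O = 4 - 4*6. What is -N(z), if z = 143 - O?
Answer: -54367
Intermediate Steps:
O = -20 (O = 4 - 24 = -20)
z = 163 (z = 143 - 1*(-20) = 143 + 20 = 163)
N(M) = -75 + M**2 + 171*M
-N(z) = -(-75 + 163**2 + 171*163) = -(-75 + 26569 + 27873) = -1*54367 = -54367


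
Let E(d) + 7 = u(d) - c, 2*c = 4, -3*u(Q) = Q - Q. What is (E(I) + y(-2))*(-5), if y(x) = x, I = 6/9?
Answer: 55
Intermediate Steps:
u(Q) = 0 (u(Q) = -(Q - Q)/3 = -⅓*0 = 0)
c = 2 (c = (½)*4 = 2)
I = ⅔ (I = 6*(⅑) = ⅔ ≈ 0.66667)
E(d) = -9 (E(d) = -7 + (0 - 1*2) = -7 + (0 - 2) = -7 - 2 = -9)
(E(I) + y(-2))*(-5) = (-9 - 2)*(-5) = -11*(-5) = 55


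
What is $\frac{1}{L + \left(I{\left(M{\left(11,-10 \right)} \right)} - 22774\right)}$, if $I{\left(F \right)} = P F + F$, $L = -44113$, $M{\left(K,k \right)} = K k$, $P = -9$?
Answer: $- \frac{1}{66007} \approx -1.515 \cdot 10^{-5}$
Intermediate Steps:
$I{\left(F \right)} = - 8 F$ ($I{\left(F \right)} = - 9 F + F = - 8 F$)
$\frac{1}{L + \left(I{\left(M{\left(11,-10 \right)} \right)} - 22774\right)} = \frac{1}{-44113 - \left(22774 + 8 \cdot 11 \left(-10\right)\right)} = \frac{1}{-44113 - 21894} = \frac{1}{-66007} = - \frac{1}{66007}$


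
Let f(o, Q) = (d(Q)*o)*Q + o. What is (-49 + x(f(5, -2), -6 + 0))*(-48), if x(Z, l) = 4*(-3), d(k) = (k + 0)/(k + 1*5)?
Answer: 2928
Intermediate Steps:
d(k) = k/(5 + k) (d(k) = k/(k + 5) = k/(5 + k))
f(o, Q) = o + o*Q²/(5 + Q) (f(o, Q) = ((Q/(5 + Q))*o)*Q + o = (Q*o/(5 + Q))*Q + o = o*Q²/(5 + Q) + o = o + o*Q²/(5 + Q))
x(Z, l) = -12
(-49 + x(f(5, -2), -6 + 0))*(-48) = (-49 - 12)*(-48) = -61*(-48) = 2928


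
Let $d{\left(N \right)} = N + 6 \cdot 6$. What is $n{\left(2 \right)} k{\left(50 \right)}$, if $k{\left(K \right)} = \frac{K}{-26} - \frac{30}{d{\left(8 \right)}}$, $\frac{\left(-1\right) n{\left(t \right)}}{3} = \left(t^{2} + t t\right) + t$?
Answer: $\frac{11175}{143} \approx 78.147$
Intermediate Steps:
$d{\left(N \right)} = 36 + N$ ($d{\left(N \right)} = N + 36 = 36 + N$)
$n{\left(t \right)} = - 6 t^{2} - 3 t$ ($n{\left(t \right)} = - 3 \left(\left(t^{2} + t t\right) + t\right) = - 3 \left(\left(t^{2} + t^{2}\right) + t\right) = - 3 \left(2 t^{2} + t\right) = - 3 \left(t + 2 t^{2}\right) = - 6 t^{2} - 3 t$)
$k{\left(K \right)} = - \frac{15}{22} - \frac{K}{26}$ ($k{\left(K \right)} = \frac{K}{-26} - \frac{30}{36 + 8} = K \left(- \frac{1}{26}\right) - \frac{30}{44} = - \frac{K}{26} - \frac{15}{22} = - \frac{15}{22} - \frac{K}{26}$)
$n{\left(2 \right)} k{\left(50 \right)} = \left(-3\right) 2 \left(1 + 2 \cdot 2\right) \left(- \frac{15}{22} - \frac{25}{13}\right) = \left(-3\right) 2 \left(1 + 4\right) \left(- \frac{15}{22} - \frac{25}{13}\right) = \left(-3\right) 2 \cdot 5 \left(- \frac{745}{286}\right) = \left(-30\right) \left(- \frac{745}{286}\right) = \frac{11175}{143}$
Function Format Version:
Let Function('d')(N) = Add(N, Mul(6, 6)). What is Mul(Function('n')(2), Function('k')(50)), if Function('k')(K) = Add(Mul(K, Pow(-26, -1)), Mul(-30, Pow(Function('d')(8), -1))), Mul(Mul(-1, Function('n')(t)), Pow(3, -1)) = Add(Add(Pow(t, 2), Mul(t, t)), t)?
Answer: Rational(11175, 143) ≈ 78.147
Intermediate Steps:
Function('d')(N) = Add(36, N) (Function('d')(N) = Add(N, 36) = Add(36, N))
Function('n')(t) = Add(Mul(-6, Pow(t, 2)), Mul(-3, t)) (Function('n')(t) = Mul(-3, Add(Add(Pow(t, 2), Mul(t, t)), t)) = Mul(-3, Add(Add(Pow(t, 2), Pow(t, 2)), t)) = Mul(-3, Add(Mul(2, Pow(t, 2)), t)) = Mul(-3, Add(t, Mul(2, Pow(t, 2)))) = Add(Mul(-6, Pow(t, 2)), Mul(-3, t)))
Function('k')(K) = Add(Rational(-15, 22), Mul(Rational(-1, 26), K)) (Function('k')(K) = Add(Mul(K, Pow(-26, -1)), Mul(-30, Pow(Add(36, 8), -1))) = Add(Mul(K, Rational(-1, 26)), Mul(-30, Pow(44, -1))) = Add(Mul(Rational(-1, 26), K), Mul(-30, Rational(1, 44))) = Add(Mul(Rational(-1, 26), K), Rational(-15, 22)) = Add(Rational(-15, 22), Mul(Rational(-1, 26), K)))
Mul(Function('n')(2), Function('k')(50)) = Mul(Mul(-3, 2, Add(1, Mul(2, 2))), Add(Rational(-15, 22), Mul(Rational(-1, 26), 50))) = Mul(Mul(-3, 2, Add(1, 4)), Add(Rational(-15, 22), Rational(-25, 13))) = Mul(Mul(-3, 2, 5), Rational(-745, 286)) = Mul(-30, Rational(-745, 286)) = Rational(11175, 143)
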